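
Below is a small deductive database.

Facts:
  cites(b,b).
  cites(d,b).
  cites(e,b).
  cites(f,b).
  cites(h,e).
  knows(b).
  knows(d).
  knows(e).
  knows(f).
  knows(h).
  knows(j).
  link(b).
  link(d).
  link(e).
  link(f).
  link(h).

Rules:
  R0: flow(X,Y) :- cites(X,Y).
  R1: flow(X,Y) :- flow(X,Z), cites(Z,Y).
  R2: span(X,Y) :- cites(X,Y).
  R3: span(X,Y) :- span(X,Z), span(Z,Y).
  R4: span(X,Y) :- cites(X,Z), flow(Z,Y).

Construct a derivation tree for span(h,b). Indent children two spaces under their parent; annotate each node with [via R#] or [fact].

round 1: derive flow(b,b) via R0 from cites(b,b)
round 1: derive flow(d,b) via R0 from cites(d,b)
round 1: derive flow(e,b) via R0 from cites(e,b)
round 1: derive flow(f,b) via R0 from cites(f,b)
round 1: derive flow(h,e) via R0 from cites(h,e)
round 1: derive span(b,b) via R2 from cites(b,b)
round 1: derive span(d,b) via R2 from cites(d,b)
round 1: derive span(e,b) via R2 from cites(e,b)
round 1: derive span(f,b) via R2 from cites(f,b)
round 1: derive span(h,e) via R2 from cites(h,e)
round 2: derive flow(h,b) via R1 from flow(h,e), cites(e,b)
round 2: derive span(h,b) via R3 from span(h,e), span(e,b)

span(h,b)  [via R3]
  span(h,e)  [via R2]
    cites(h,e)  [fact]
  span(e,b)  [via R2]
    cites(e,b)  [fact]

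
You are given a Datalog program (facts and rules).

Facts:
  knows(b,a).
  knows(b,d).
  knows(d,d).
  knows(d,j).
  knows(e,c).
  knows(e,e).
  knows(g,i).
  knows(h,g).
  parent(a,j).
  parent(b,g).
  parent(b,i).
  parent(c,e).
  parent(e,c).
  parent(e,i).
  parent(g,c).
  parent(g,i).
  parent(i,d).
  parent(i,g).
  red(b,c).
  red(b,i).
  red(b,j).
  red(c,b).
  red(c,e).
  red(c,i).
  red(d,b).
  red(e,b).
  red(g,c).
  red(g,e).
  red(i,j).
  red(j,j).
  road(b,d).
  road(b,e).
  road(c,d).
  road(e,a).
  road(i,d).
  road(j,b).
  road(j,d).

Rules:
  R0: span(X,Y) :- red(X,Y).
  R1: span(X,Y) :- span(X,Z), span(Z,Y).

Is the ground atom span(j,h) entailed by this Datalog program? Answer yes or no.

no

round 1: derive span(b,c) via R0 from red(b,c)
round 1: derive span(b,i) via R0 from red(b,i)
round 1: derive span(b,j) via R0 from red(b,j)
round 1: derive span(c,b) via R0 from red(c,b)
round 1: derive span(c,e) via R0 from red(c,e)
round 1: derive span(c,i) via R0 from red(c,i)
round 1: derive span(d,b) via R0 from red(d,b)
round 1: derive span(e,b) via R0 from red(e,b)
round 1: derive span(g,c) via R0 from red(g,c)
round 1: derive span(g,e) via R0 from red(g,e)
round 1: derive span(i,j) via R0 from red(i,j)
round 1: derive span(j,j) via R0 from red(j,j)
round 2: derive span(b,b) via R1 from span(b,c), span(c,b)
round 2: derive span(b,e) via R1 from span(b,c), span(c,e)
round 2: derive span(c,c) via R1 from span(c,b), span(b,c)
round 2: derive span(c,j) via R1 from span(c,b), span(b,j)
round 2: derive span(d,c) via R1 from span(d,b), span(b,c)
round 2: derive span(d,i) via R1 from span(d,b), span(b,i)
round 2: derive span(d,j) via R1 from span(d,b), span(b,j)
round 2: derive span(e,c) via R1 from span(e,b), span(b,c)
round 2: derive span(e,i) via R1 from span(e,b), span(b,i)
round 2: derive span(e,j) via R1 from span(e,b), span(b,j)
round 2: derive span(g,b) via R1 from span(g,c), span(c,b)
round 2: derive span(g,i) via R1 from span(g,c), span(c,i)
round 3: derive span(d,e) via R1 from span(d,b), span(b,e)
round 3: derive span(e,e) via R1 from span(e,b), span(b,e)
round 3: derive span(g,j) via R1 from span(g,b), span(b,j)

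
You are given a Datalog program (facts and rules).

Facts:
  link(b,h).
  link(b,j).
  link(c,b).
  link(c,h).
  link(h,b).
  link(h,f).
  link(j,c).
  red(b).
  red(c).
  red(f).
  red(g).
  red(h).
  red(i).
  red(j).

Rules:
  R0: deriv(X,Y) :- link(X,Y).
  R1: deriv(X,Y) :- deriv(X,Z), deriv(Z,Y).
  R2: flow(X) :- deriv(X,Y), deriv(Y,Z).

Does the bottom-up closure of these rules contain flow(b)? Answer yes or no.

round 1: derive deriv(b,h) via R0 from link(b,h)
round 1: derive deriv(b,j) via R0 from link(b,j)
round 1: derive deriv(c,b) via R0 from link(c,b)
round 1: derive deriv(c,h) via R0 from link(c,h)
round 1: derive deriv(h,b) via R0 from link(h,b)
round 1: derive deriv(h,f) via R0 from link(h,f)
round 1: derive deriv(j,c) via R0 from link(j,c)
round 2: derive deriv(b,b) via R1 from deriv(b,h), deriv(h,b)
round 2: derive deriv(b,c) via R1 from deriv(b,j), deriv(j,c)
round 2: derive deriv(b,f) via R1 from deriv(b,h), deriv(h,f)
round 2: derive deriv(c,f) via R1 from deriv(c,h), deriv(h,f)
round 2: derive deriv(c,j) via R1 from deriv(c,b), deriv(b,j)
round 2: derive deriv(h,h) via R1 from deriv(h,b), deriv(b,h)
round 2: derive deriv(h,j) via R1 from deriv(h,b), deriv(b,j)
round 2: derive deriv(j,b) via R1 from deriv(j,c), deriv(c,b)
round 2: derive deriv(j,h) via R1 from deriv(j,c), deriv(c,h)
round 2: derive flow(b) via R2 from deriv(b,h), deriv(h,b)
round 2: derive flow(c) via R2 from deriv(c,b), deriv(b,h)
round 2: derive flow(h) via R2 from deriv(h,b), deriv(b,h)
round 2: derive flow(j) via R2 from deriv(j,c), deriv(c,b)
round 3: derive deriv(c,c) via R1 from deriv(c,b), deriv(b,c)
round 3: derive deriv(h,c) via R1 from deriv(h,b), deriv(b,c)
round 3: derive deriv(j,f) via R1 from deriv(j,b), deriv(b,f)
round 3: derive deriv(j,j) via R1 from deriv(j,b), deriv(b,j)

yes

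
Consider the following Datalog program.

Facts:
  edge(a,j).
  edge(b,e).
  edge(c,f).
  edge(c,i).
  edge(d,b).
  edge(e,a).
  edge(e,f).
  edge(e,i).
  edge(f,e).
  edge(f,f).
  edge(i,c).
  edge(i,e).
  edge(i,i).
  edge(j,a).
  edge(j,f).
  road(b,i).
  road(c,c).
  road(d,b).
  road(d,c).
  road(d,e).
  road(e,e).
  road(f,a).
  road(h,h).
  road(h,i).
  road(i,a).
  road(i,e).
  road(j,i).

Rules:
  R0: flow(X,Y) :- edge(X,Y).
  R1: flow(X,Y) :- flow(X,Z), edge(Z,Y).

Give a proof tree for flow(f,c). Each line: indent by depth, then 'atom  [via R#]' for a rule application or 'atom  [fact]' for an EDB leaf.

flow(f,c)  [via R1]
  flow(f,i)  [via R1]
    flow(f,e)  [via R0]
      edge(f,e)  [fact]
    edge(e,i)  [fact]
  edge(i,c)  [fact]

round 1: derive flow(a,j) via R0 from edge(a,j)
round 1: derive flow(b,e) via R0 from edge(b,e)
round 1: derive flow(c,f) via R0 from edge(c,f)
round 1: derive flow(c,i) via R0 from edge(c,i)
round 1: derive flow(d,b) via R0 from edge(d,b)
round 1: derive flow(e,a) via R0 from edge(e,a)
round 1: derive flow(e,f) via R0 from edge(e,f)
round 1: derive flow(e,i) via R0 from edge(e,i)
round 1: derive flow(f,e) via R0 from edge(f,e)
round 1: derive flow(f,f) via R0 from edge(f,f)
round 1: derive flow(i,c) via R0 from edge(i,c)
round 1: derive flow(i,e) via R0 from edge(i,e)
round 1: derive flow(i,i) via R0 from edge(i,i)
round 1: derive flow(j,a) via R0 from edge(j,a)
round 1: derive flow(j,f) via R0 from edge(j,f)
round 2: derive flow(a,a) via R1 from flow(a,j), edge(j,a)
round 2: derive flow(a,f) via R1 from flow(a,j), edge(j,f)
round 2: derive flow(b,a) via R1 from flow(b,e), edge(e,a)
round 2: derive flow(b,f) via R1 from flow(b,e), edge(e,f)
round 2: derive flow(b,i) via R1 from flow(b,e), edge(e,i)
round 2: derive flow(c,c) via R1 from flow(c,i), edge(i,c)
round 2: derive flow(c,e) via R1 from flow(c,f), edge(f,e)
round 2: derive flow(d,e) via R1 from flow(d,b), edge(b,e)
round 2: derive flow(e,c) via R1 from flow(e,i), edge(i,c)
round 2: derive flow(e,e) via R1 from flow(e,f), edge(f,e)
round 2: derive flow(e,j) via R1 from flow(e,a), edge(a,j)
round 2: derive flow(f,a) via R1 from flow(f,e), edge(e,a)
round 2: derive flow(f,i) via R1 from flow(f,e), edge(e,i)
round 2: derive flow(i,a) via R1 from flow(i,e), edge(e,a)
round 2: derive flow(i,f) via R1 from flow(i,c), edge(c,f)
round 2: derive flow(j,e) via R1 from flow(j,f), edge(f,e)
round 2: derive flow(j,j) via R1 from flow(j,a), edge(a,j)
round 3: derive flow(a,e) via R1 from flow(a,f), edge(f,e)
round 3: derive flow(b,c) via R1 from flow(b,i), edge(i,c)
round 3: derive flow(b,j) via R1 from flow(b,a), edge(a,j)
round 3: derive flow(c,a) via R1 from flow(c,e), edge(e,a)
round 3: derive flow(d,a) via R1 from flow(d,e), edge(e,a)
round 3: derive flow(d,f) via R1 from flow(d,e), edge(e,f)
round 3: derive flow(d,i) via R1 from flow(d,e), edge(e,i)
round 3: derive flow(f,c) via R1 from flow(f,i), edge(i,c)
round 3: derive flow(f,j) via R1 from flow(f,a), edge(a,j)
round 3: derive flow(i,j) via R1 from flow(i,a), edge(a,j)
round 3: derive flow(j,i) via R1 from flow(j,e), edge(e,i)
round 4: derive flow(a,i) via R1 from flow(a,e), edge(e,i)
round 4: derive flow(c,j) via R1 from flow(c,a), edge(a,j)
round 4: derive flow(d,c) via R1 from flow(d,i), edge(i,c)
round 4: derive flow(d,j) via R1 from flow(d,a), edge(a,j)
round 4: derive flow(j,c) via R1 from flow(j,i), edge(i,c)
round 5: derive flow(a,c) via R1 from flow(a,i), edge(i,c)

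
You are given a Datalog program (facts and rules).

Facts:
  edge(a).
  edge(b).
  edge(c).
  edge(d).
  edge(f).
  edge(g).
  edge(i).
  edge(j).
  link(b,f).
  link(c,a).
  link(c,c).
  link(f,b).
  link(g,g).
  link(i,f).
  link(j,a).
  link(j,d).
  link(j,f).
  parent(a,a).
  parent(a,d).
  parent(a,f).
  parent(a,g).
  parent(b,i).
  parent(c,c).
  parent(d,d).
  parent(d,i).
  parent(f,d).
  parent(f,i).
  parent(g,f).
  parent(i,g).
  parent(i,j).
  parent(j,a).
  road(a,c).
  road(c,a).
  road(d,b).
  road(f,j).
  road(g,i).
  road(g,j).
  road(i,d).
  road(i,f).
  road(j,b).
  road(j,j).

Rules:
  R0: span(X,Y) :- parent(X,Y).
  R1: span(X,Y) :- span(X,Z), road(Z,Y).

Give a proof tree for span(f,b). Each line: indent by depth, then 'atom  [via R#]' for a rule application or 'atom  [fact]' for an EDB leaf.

span(f,b)  [via R1]
  span(f,d)  [via R0]
    parent(f,d)  [fact]
  road(d,b)  [fact]

round 1: derive span(a,a) via R0 from parent(a,a)
round 1: derive span(a,d) via R0 from parent(a,d)
round 1: derive span(a,f) via R0 from parent(a,f)
round 1: derive span(a,g) via R0 from parent(a,g)
round 1: derive span(b,i) via R0 from parent(b,i)
round 1: derive span(c,c) via R0 from parent(c,c)
round 1: derive span(d,d) via R0 from parent(d,d)
round 1: derive span(d,i) via R0 from parent(d,i)
round 1: derive span(f,d) via R0 from parent(f,d)
round 1: derive span(f,i) via R0 from parent(f,i)
round 1: derive span(g,f) via R0 from parent(g,f)
round 1: derive span(i,g) via R0 from parent(i,g)
round 1: derive span(i,j) via R0 from parent(i,j)
round 1: derive span(j,a) via R0 from parent(j,a)
round 2: derive span(a,b) via R1 from span(a,d), road(d,b)
round 2: derive span(a,c) via R1 from span(a,a), road(a,c)
round 2: derive span(a,i) via R1 from span(a,g), road(g,i)
round 2: derive span(a,j) via R1 from span(a,f), road(f,j)
round 2: derive span(b,d) via R1 from span(b,i), road(i,d)
round 2: derive span(b,f) via R1 from span(b,i), road(i,f)
round 2: derive span(c,a) via R1 from span(c,c), road(c,a)
round 2: derive span(d,b) via R1 from span(d,d), road(d,b)
round 2: derive span(d,f) via R1 from span(d,i), road(i,f)
round 2: derive span(f,b) via R1 from span(f,d), road(d,b)
round 2: derive span(f,f) via R1 from span(f,i), road(i,f)
round 2: derive span(g,j) via R1 from span(g,f), road(f,j)
round 2: derive span(i,b) via R1 from span(i,j), road(j,b)
round 2: derive span(i,i) via R1 from span(i,g), road(g,i)
round 2: derive span(j,c) via R1 from span(j,a), road(a,c)
round 3: derive span(b,b) via R1 from span(b,d), road(d,b)
round 3: derive span(b,j) via R1 from span(b,f), road(f,j)
round 3: derive span(d,j) via R1 from span(d,f), road(f,j)
round 3: derive span(f,j) via R1 from span(f,f), road(f,j)
round 3: derive span(g,b) via R1 from span(g,j), road(j,b)
round 3: derive span(i,d) via R1 from span(i,i), road(i,d)
round 3: derive span(i,f) via R1 from span(i,i), road(i,f)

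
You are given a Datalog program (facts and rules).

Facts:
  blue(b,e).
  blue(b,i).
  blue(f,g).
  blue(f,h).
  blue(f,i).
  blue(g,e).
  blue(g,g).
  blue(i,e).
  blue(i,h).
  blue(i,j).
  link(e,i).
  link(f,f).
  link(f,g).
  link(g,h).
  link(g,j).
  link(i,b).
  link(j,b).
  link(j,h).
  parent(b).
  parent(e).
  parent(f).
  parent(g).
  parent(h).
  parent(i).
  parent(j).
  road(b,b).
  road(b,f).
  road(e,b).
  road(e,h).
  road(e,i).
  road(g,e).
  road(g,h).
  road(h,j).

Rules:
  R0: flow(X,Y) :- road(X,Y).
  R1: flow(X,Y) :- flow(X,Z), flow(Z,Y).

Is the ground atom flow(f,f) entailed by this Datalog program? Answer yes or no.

no

round 1: derive flow(b,b) via R0 from road(b,b)
round 1: derive flow(b,f) via R0 from road(b,f)
round 1: derive flow(e,b) via R0 from road(e,b)
round 1: derive flow(e,h) via R0 from road(e,h)
round 1: derive flow(e,i) via R0 from road(e,i)
round 1: derive flow(g,e) via R0 from road(g,e)
round 1: derive flow(g,h) via R0 from road(g,h)
round 1: derive flow(h,j) via R0 from road(h,j)
round 2: derive flow(e,f) via R1 from flow(e,b), flow(b,f)
round 2: derive flow(e,j) via R1 from flow(e,h), flow(h,j)
round 2: derive flow(g,b) via R1 from flow(g,e), flow(e,b)
round 2: derive flow(g,i) via R1 from flow(g,e), flow(e,i)
round 2: derive flow(g,j) via R1 from flow(g,h), flow(h,j)
round 3: derive flow(g,f) via R1 from flow(g,b), flow(b,f)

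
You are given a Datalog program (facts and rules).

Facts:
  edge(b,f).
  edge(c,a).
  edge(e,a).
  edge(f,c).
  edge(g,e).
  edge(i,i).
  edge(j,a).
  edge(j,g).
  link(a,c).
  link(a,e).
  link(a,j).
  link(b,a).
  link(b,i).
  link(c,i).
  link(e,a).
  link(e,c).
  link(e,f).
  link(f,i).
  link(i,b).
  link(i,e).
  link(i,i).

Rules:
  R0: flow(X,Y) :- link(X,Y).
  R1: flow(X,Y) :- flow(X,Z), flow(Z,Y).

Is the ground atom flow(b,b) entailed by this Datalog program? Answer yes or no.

round 1: derive flow(a,c) via R0 from link(a,c)
round 1: derive flow(a,e) via R0 from link(a,e)
round 1: derive flow(a,j) via R0 from link(a,j)
round 1: derive flow(b,a) via R0 from link(b,a)
round 1: derive flow(b,i) via R0 from link(b,i)
round 1: derive flow(c,i) via R0 from link(c,i)
round 1: derive flow(e,a) via R0 from link(e,a)
round 1: derive flow(e,c) via R0 from link(e,c)
round 1: derive flow(e,f) via R0 from link(e,f)
round 1: derive flow(f,i) via R0 from link(f,i)
round 1: derive flow(i,b) via R0 from link(i,b)
round 1: derive flow(i,e) via R0 from link(i,e)
round 1: derive flow(i,i) via R0 from link(i,i)
round 2: derive flow(a,a) via R1 from flow(a,e), flow(e,a)
round 2: derive flow(a,f) via R1 from flow(a,e), flow(e,f)
round 2: derive flow(a,i) via R1 from flow(a,c), flow(c,i)
round 2: derive flow(b,b) via R1 from flow(b,i), flow(i,b)
round 2: derive flow(b,c) via R1 from flow(b,a), flow(a,c)
round 2: derive flow(b,e) via R1 from flow(b,a), flow(a,e)
round 2: derive flow(b,j) via R1 from flow(b,a), flow(a,j)
round 2: derive flow(c,b) via R1 from flow(c,i), flow(i,b)
round 2: derive flow(c,e) via R1 from flow(c,i), flow(i,e)
round 2: derive flow(e,e) via R1 from flow(e,a), flow(a,e)
round 2: derive flow(e,i) via R1 from flow(e,c), flow(c,i)
round 2: derive flow(e,j) via R1 from flow(e,a), flow(a,j)
round 2: derive flow(f,b) via R1 from flow(f,i), flow(i,b)
round 2: derive flow(f,e) via R1 from flow(f,i), flow(i,e)
round 2: derive flow(i,a) via R1 from flow(i,b), flow(b,a)
round 2: derive flow(i,c) via R1 from flow(i,e), flow(e,c)
round 2: derive flow(i,f) via R1 from flow(i,e), flow(e,f)
round 3: derive flow(a,b) via R1 from flow(a,c), flow(c,b)
round 3: derive flow(b,f) via R1 from flow(b,a), flow(a,f)
round 3: derive flow(c,a) via R1 from flow(c,b), flow(b,a)
round 3: derive flow(c,c) via R1 from flow(c,b), flow(b,c)
round 3: derive flow(c,f) via R1 from flow(c,e), flow(e,f)
round 3: derive flow(c,j) via R1 from flow(c,b), flow(b,j)
round 3: derive flow(e,b) via R1 from flow(e,c), flow(c,b)
round 3: derive flow(f,a) via R1 from flow(f,b), flow(b,a)
round 3: derive flow(f,c) via R1 from flow(f,b), flow(b,c)
round 3: derive flow(f,f) via R1 from flow(f,e), flow(e,f)
round 3: derive flow(f,j) via R1 from flow(f,b), flow(b,j)
round 3: derive flow(i,j) via R1 from flow(i,a), flow(a,j)

yes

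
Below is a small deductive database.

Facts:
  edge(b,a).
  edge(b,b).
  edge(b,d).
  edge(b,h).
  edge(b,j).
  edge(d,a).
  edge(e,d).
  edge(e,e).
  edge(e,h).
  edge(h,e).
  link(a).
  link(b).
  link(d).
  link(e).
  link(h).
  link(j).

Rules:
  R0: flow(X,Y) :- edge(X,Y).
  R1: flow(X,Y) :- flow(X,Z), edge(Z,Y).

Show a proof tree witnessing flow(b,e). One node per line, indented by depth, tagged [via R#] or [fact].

round 1: derive flow(b,a) via R0 from edge(b,a)
round 1: derive flow(b,b) via R0 from edge(b,b)
round 1: derive flow(b,d) via R0 from edge(b,d)
round 1: derive flow(b,h) via R0 from edge(b,h)
round 1: derive flow(b,j) via R0 from edge(b,j)
round 1: derive flow(d,a) via R0 from edge(d,a)
round 1: derive flow(e,d) via R0 from edge(e,d)
round 1: derive flow(e,e) via R0 from edge(e,e)
round 1: derive flow(e,h) via R0 from edge(e,h)
round 1: derive flow(h,e) via R0 from edge(h,e)
round 2: derive flow(b,e) via R1 from flow(b,h), edge(h,e)
round 2: derive flow(e,a) via R1 from flow(e,d), edge(d,a)
round 2: derive flow(h,d) via R1 from flow(h,e), edge(e,d)
round 2: derive flow(h,h) via R1 from flow(h,e), edge(e,h)
round 3: derive flow(h,a) via R1 from flow(h,d), edge(d,a)

flow(b,e)  [via R1]
  flow(b,h)  [via R0]
    edge(b,h)  [fact]
  edge(h,e)  [fact]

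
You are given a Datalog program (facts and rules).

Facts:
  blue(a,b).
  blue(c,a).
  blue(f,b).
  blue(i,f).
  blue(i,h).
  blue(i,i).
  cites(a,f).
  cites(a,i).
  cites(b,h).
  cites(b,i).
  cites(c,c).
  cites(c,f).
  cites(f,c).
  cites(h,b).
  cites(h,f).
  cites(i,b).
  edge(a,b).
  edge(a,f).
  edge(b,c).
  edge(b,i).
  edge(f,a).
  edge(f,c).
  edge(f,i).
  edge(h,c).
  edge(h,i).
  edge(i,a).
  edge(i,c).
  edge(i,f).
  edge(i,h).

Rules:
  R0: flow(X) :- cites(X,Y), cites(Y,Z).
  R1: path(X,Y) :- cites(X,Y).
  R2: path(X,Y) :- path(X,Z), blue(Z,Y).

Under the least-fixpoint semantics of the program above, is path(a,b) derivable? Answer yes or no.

yes

round 1: derive path(a,f) via R1 from cites(a,f)
round 1: derive path(a,i) via R1 from cites(a,i)
round 1: derive path(b,h) via R1 from cites(b,h)
round 1: derive path(b,i) via R1 from cites(b,i)
round 1: derive path(c,c) via R1 from cites(c,c)
round 1: derive path(c,f) via R1 from cites(c,f)
round 1: derive path(f,c) via R1 from cites(f,c)
round 1: derive path(h,b) via R1 from cites(h,b)
round 1: derive path(h,f) via R1 from cites(h,f)
round 1: derive path(i,b) via R1 from cites(i,b)
round 2: derive path(a,b) via R2 from path(a,f), blue(f,b)
round 2: derive path(a,h) via R2 from path(a,i), blue(i,h)
round 2: derive path(b,f) via R2 from path(b,i), blue(i,f)
round 2: derive path(c,a) via R2 from path(c,c), blue(c,a)
round 2: derive path(c,b) via R2 from path(c,f), blue(f,b)
round 2: derive path(f,a) via R2 from path(f,c), blue(c,a)
round 3: derive path(b,b) via R2 from path(b,f), blue(f,b)
round 3: derive path(f,b) via R2 from path(f,a), blue(a,b)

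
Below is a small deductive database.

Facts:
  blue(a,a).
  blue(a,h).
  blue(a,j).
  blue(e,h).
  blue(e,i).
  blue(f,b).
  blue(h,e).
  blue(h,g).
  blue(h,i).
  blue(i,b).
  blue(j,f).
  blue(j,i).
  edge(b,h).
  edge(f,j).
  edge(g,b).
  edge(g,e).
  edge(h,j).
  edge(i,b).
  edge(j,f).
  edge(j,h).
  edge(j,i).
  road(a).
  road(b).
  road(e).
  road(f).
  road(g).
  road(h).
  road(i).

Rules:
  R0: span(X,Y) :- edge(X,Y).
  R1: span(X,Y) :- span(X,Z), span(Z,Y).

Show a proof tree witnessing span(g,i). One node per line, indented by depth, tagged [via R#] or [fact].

span(g,i)  [via R1]
  span(g,h)  [via R1]
    span(g,b)  [via R0]
      edge(g,b)  [fact]
    span(b,h)  [via R0]
      edge(b,h)  [fact]
  span(h,i)  [via R1]
    span(h,j)  [via R0]
      edge(h,j)  [fact]
    span(j,i)  [via R0]
      edge(j,i)  [fact]

round 1: derive span(b,h) via R0 from edge(b,h)
round 1: derive span(f,j) via R0 from edge(f,j)
round 1: derive span(g,b) via R0 from edge(g,b)
round 1: derive span(g,e) via R0 from edge(g,e)
round 1: derive span(h,j) via R0 from edge(h,j)
round 1: derive span(i,b) via R0 from edge(i,b)
round 1: derive span(j,f) via R0 from edge(j,f)
round 1: derive span(j,h) via R0 from edge(j,h)
round 1: derive span(j,i) via R0 from edge(j,i)
round 2: derive span(b,j) via R1 from span(b,h), span(h,j)
round 2: derive span(f,f) via R1 from span(f,j), span(j,f)
round 2: derive span(f,h) via R1 from span(f,j), span(j,h)
round 2: derive span(f,i) via R1 from span(f,j), span(j,i)
round 2: derive span(g,h) via R1 from span(g,b), span(b,h)
round 2: derive span(h,f) via R1 from span(h,j), span(j,f)
round 2: derive span(h,h) via R1 from span(h,j), span(j,h)
round 2: derive span(h,i) via R1 from span(h,j), span(j,i)
round 2: derive span(i,h) via R1 from span(i,b), span(b,h)
round 2: derive span(j,b) via R1 from span(j,i), span(i,b)
round 2: derive span(j,j) via R1 from span(j,f), span(f,j)
round 3: derive span(b,b) via R1 from span(b,j), span(j,b)
round 3: derive span(b,f) via R1 from span(b,h), span(h,f)
round 3: derive span(b,i) via R1 from span(b,h), span(h,i)
round 3: derive span(f,b) via R1 from span(f,i), span(i,b)
round 3: derive span(g,f) via R1 from span(g,h), span(h,f)
round 3: derive span(g,i) via R1 from span(g,h), span(h,i)
round 3: derive span(g,j) via R1 from span(g,b), span(b,j)
round 3: derive span(h,b) via R1 from span(h,i), span(i,b)
round 3: derive span(i,f) via R1 from span(i,h), span(h,f)
round 3: derive span(i,i) via R1 from span(i,h), span(h,i)
round 3: derive span(i,j) via R1 from span(i,b), span(b,j)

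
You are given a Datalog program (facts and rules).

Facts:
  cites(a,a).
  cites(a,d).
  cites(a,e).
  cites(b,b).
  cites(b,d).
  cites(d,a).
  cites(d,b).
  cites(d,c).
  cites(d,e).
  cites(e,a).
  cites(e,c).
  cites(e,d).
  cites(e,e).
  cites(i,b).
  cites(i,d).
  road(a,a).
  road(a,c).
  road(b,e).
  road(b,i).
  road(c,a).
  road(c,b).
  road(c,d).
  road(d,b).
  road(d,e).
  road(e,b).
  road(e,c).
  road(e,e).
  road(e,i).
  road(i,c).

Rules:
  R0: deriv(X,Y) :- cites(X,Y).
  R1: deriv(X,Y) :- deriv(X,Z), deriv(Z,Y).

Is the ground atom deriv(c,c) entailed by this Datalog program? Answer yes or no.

no

round 1: derive deriv(a,a) via R0 from cites(a,a)
round 1: derive deriv(a,d) via R0 from cites(a,d)
round 1: derive deriv(a,e) via R0 from cites(a,e)
round 1: derive deriv(b,b) via R0 from cites(b,b)
round 1: derive deriv(b,d) via R0 from cites(b,d)
round 1: derive deriv(d,a) via R0 from cites(d,a)
round 1: derive deriv(d,b) via R0 from cites(d,b)
round 1: derive deriv(d,c) via R0 from cites(d,c)
round 1: derive deriv(d,e) via R0 from cites(d,e)
round 1: derive deriv(e,a) via R0 from cites(e,a)
round 1: derive deriv(e,c) via R0 from cites(e,c)
round 1: derive deriv(e,d) via R0 from cites(e,d)
round 1: derive deriv(e,e) via R0 from cites(e,e)
round 1: derive deriv(i,b) via R0 from cites(i,b)
round 1: derive deriv(i,d) via R0 from cites(i,d)
round 2: derive deriv(a,b) via R1 from deriv(a,d), deriv(d,b)
round 2: derive deriv(a,c) via R1 from deriv(a,d), deriv(d,c)
round 2: derive deriv(b,a) via R1 from deriv(b,d), deriv(d,a)
round 2: derive deriv(b,c) via R1 from deriv(b,d), deriv(d,c)
round 2: derive deriv(b,e) via R1 from deriv(b,d), deriv(d,e)
round 2: derive deriv(d,d) via R1 from deriv(d,a), deriv(a,d)
round 2: derive deriv(e,b) via R1 from deriv(e,d), deriv(d,b)
round 2: derive deriv(i,a) via R1 from deriv(i,d), deriv(d,a)
round 2: derive deriv(i,c) via R1 from deriv(i,d), deriv(d,c)
round 2: derive deriv(i,e) via R1 from deriv(i,d), deriv(d,e)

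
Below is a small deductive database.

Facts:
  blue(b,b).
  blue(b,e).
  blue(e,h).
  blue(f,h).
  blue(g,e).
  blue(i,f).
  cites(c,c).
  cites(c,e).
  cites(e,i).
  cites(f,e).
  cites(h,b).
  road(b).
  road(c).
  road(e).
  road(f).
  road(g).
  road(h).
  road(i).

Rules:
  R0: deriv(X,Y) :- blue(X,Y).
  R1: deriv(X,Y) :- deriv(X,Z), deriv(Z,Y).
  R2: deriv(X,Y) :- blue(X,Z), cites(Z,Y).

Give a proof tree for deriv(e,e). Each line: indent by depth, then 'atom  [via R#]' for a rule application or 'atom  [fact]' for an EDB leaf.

deriv(e,e)  [via R1]
  deriv(e,b)  [via R2]
    blue(e,h)  [fact]
    cites(h,b)  [fact]
  deriv(b,e)  [via R0]
    blue(b,e)  [fact]

round 1: derive deriv(b,b) via R0 from blue(b,b)
round 1: derive deriv(b,e) via R0 from blue(b,e)
round 1: derive deriv(e,h) via R0 from blue(e,h)
round 1: derive deriv(f,h) via R0 from blue(f,h)
round 1: derive deriv(g,e) via R0 from blue(g,e)
round 1: derive deriv(i,f) via R0 from blue(i,f)
round 1: derive deriv(b,i) via R2 from blue(b,e), cites(e,i)
round 1: derive deriv(e,b) via R2 from blue(e,h), cites(h,b)
round 1: derive deriv(f,b) via R2 from blue(f,h), cites(h,b)
round 1: derive deriv(g,i) via R2 from blue(g,e), cites(e,i)
round 1: derive deriv(i,e) via R2 from blue(i,f), cites(f,e)
round 2: derive deriv(b,f) via R1 from deriv(b,i), deriv(i,f)
round 2: derive deriv(b,h) via R1 from deriv(b,e), deriv(e,h)
round 2: derive deriv(e,e) via R1 from deriv(e,b), deriv(b,e)
round 2: derive deriv(e,i) via R1 from deriv(e,b), deriv(b,i)
round 2: derive deriv(f,e) via R1 from deriv(f,b), deriv(b,e)
round 2: derive deriv(f,i) via R1 from deriv(f,b), deriv(b,i)
round 2: derive deriv(g,b) via R1 from deriv(g,e), deriv(e,b)
round 2: derive deriv(g,f) via R1 from deriv(g,i), deriv(i,f)
round 2: derive deriv(g,h) via R1 from deriv(g,e), deriv(e,h)
round 2: derive deriv(i,b) via R1 from deriv(i,e), deriv(e,b)
round 2: derive deriv(i,h) via R1 from deriv(i,e), deriv(e,h)
round 3: derive deriv(e,f) via R1 from deriv(e,b), deriv(b,f)
round 3: derive deriv(f,f) via R1 from deriv(f,b), deriv(b,f)
round 3: derive deriv(i,i) via R1 from deriv(i,b), deriv(b,i)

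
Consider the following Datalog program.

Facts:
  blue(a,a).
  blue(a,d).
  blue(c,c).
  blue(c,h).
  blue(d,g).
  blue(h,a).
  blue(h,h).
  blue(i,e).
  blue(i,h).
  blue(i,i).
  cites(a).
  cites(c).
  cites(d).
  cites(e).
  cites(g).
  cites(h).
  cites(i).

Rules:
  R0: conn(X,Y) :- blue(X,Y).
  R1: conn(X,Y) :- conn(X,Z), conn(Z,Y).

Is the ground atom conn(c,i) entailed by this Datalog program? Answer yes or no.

round 1: derive conn(a,a) via R0 from blue(a,a)
round 1: derive conn(a,d) via R0 from blue(a,d)
round 1: derive conn(c,c) via R0 from blue(c,c)
round 1: derive conn(c,h) via R0 from blue(c,h)
round 1: derive conn(d,g) via R0 from blue(d,g)
round 1: derive conn(h,a) via R0 from blue(h,a)
round 1: derive conn(h,h) via R0 from blue(h,h)
round 1: derive conn(i,e) via R0 from blue(i,e)
round 1: derive conn(i,h) via R0 from blue(i,h)
round 1: derive conn(i,i) via R0 from blue(i,i)
round 2: derive conn(a,g) via R1 from conn(a,d), conn(d,g)
round 2: derive conn(c,a) via R1 from conn(c,h), conn(h,a)
round 2: derive conn(h,d) via R1 from conn(h,a), conn(a,d)
round 2: derive conn(i,a) via R1 from conn(i,h), conn(h,a)
round 3: derive conn(c,d) via R1 from conn(c,a), conn(a,d)
round 3: derive conn(c,g) via R1 from conn(c,a), conn(a,g)
round 3: derive conn(h,g) via R1 from conn(h,a), conn(a,g)
round 3: derive conn(i,d) via R1 from conn(i,a), conn(a,d)
round 3: derive conn(i,g) via R1 from conn(i,a), conn(a,g)

no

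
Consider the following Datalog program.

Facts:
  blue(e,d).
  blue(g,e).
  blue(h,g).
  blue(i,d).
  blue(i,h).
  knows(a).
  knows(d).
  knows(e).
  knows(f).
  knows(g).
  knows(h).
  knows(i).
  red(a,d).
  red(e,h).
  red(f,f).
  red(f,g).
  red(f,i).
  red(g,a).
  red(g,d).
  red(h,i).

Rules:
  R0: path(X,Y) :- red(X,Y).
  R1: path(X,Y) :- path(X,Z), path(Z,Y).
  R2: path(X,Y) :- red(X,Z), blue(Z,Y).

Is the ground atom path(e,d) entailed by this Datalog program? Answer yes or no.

yes

round 1: derive path(a,d) via R0 from red(a,d)
round 1: derive path(e,h) via R0 from red(e,h)
round 1: derive path(f,f) via R0 from red(f,f)
round 1: derive path(f,g) via R0 from red(f,g)
round 1: derive path(f,i) via R0 from red(f,i)
round 1: derive path(g,a) via R0 from red(g,a)
round 1: derive path(g,d) via R0 from red(g,d)
round 1: derive path(h,i) via R0 from red(h,i)
round 1: derive path(e,g) via R2 from red(e,h), blue(h,g)
round 1: derive path(f,d) via R2 from red(f,i), blue(i,d)
round 1: derive path(f,e) via R2 from red(f,g), blue(g,e)
round 1: derive path(f,h) via R2 from red(f,i), blue(i,h)
round 1: derive path(h,d) via R2 from red(h,i), blue(i,d)
round 1: derive path(h,h) via R2 from red(h,i), blue(i,h)
round 2: derive path(e,a) via R1 from path(e,g), path(g,a)
round 2: derive path(e,d) via R1 from path(e,g), path(g,d)
round 2: derive path(e,i) via R1 from path(e,h), path(h,i)
round 2: derive path(f,a) via R1 from path(f,g), path(g,a)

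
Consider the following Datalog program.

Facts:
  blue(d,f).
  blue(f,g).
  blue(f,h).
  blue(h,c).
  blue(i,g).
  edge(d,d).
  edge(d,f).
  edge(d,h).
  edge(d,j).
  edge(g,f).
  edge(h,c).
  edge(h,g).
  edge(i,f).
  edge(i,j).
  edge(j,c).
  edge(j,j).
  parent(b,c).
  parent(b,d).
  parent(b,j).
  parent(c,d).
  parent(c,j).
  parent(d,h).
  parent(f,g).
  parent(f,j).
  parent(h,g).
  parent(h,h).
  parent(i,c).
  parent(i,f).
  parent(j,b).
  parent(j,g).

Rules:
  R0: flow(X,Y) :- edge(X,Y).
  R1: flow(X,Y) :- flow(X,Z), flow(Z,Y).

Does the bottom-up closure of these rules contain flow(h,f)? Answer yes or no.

round 1: derive flow(d,d) via R0 from edge(d,d)
round 1: derive flow(d,f) via R0 from edge(d,f)
round 1: derive flow(d,h) via R0 from edge(d,h)
round 1: derive flow(d,j) via R0 from edge(d,j)
round 1: derive flow(g,f) via R0 from edge(g,f)
round 1: derive flow(h,c) via R0 from edge(h,c)
round 1: derive flow(h,g) via R0 from edge(h,g)
round 1: derive flow(i,f) via R0 from edge(i,f)
round 1: derive flow(i,j) via R0 from edge(i,j)
round 1: derive flow(j,c) via R0 from edge(j,c)
round 1: derive flow(j,j) via R0 from edge(j,j)
round 2: derive flow(d,c) via R1 from flow(d,h), flow(h,c)
round 2: derive flow(d,g) via R1 from flow(d,h), flow(h,g)
round 2: derive flow(h,f) via R1 from flow(h,g), flow(g,f)
round 2: derive flow(i,c) via R1 from flow(i,j), flow(j,c)

yes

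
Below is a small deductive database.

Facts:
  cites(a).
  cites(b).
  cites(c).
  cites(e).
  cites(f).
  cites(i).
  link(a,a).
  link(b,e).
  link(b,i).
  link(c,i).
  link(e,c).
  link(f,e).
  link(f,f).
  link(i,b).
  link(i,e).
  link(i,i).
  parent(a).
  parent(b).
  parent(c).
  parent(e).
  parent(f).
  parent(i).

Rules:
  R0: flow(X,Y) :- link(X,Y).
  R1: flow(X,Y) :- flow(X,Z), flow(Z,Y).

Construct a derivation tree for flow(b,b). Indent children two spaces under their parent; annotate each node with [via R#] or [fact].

round 1: derive flow(a,a) via R0 from link(a,a)
round 1: derive flow(b,e) via R0 from link(b,e)
round 1: derive flow(b,i) via R0 from link(b,i)
round 1: derive flow(c,i) via R0 from link(c,i)
round 1: derive flow(e,c) via R0 from link(e,c)
round 1: derive flow(f,e) via R0 from link(f,e)
round 1: derive flow(f,f) via R0 from link(f,f)
round 1: derive flow(i,b) via R0 from link(i,b)
round 1: derive flow(i,e) via R0 from link(i,e)
round 1: derive flow(i,i) via R0 from link(i,i)
round 2: derive flow(b,b) via R1 from flow(b,i), flow(i,b)
round 2: derive flow(b,c) via R1 from flow(b,e), flow(e,c)
round 2: derive flow(c,b) via R1 from flow(c,i), flow(i,b)
round 2: derive flow(c,e) via R1 from flow(c,i), flow(i,e)
round 2: derive flow(e,i) via R1 from flow(e,c), flow(c,i)
round 2: derive flow(f,c) via R1 from flow(f,e), flow(e,c)
round 2: derive flow(i,c) via R1 from flow(i,e), flow(e,c)
round 3: derive flow(c,c) via R1 from flow(c,b), flow(b,c)
round 3: derive flow(e,b) via R1 from flow(e,c), flow(c,b)
round 3: derive flow(e,e) via R1 from flow(e,c), flow(c,e)
round 3: derive flow(f,b) via R1 from flow(f,c), flow(c,b)
round 3: derive flow(f,i) via R1 from flow(f,c), flow(c,i)

flow(b,b)  [via R1]
  flow(b,i)  [via R0]
    link(b,i)  [fact]
  flow(i,b)  [via R0]
    link(i,b)  [fact]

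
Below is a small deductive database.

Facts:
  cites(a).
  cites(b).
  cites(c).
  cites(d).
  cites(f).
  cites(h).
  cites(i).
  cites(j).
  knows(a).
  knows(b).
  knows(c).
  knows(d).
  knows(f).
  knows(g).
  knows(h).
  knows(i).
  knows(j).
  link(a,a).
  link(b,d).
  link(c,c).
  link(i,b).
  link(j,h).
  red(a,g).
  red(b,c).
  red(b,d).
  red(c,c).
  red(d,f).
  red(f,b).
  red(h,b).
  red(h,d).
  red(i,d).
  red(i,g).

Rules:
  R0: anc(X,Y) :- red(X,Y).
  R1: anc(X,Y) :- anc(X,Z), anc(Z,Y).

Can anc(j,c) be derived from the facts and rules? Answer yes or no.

no

round 1: derive anc(a,g) via R0 from red(a,g)
round 1: derive anc(b,c) via R0 from red(b,c)
round 1: derive anc(b,d) via R0 from red(b,d)
round 1: derive anc(c,c) via R0 from red(c,c)
round 1: derive anc(d,f) via R0 from red(d,f)
round 1: derive anc(f,b) via R0 from red(f,b)
round 1: derive anc(h,b) via R0 from red(h,b)
round 1: derive anc(h,d) via R0 from red(h,d)
round 1: derive anc(i,d) via R0 from red(i,d)
round 1: derive anc(i,g) via R0 from red(i,g)
round 2: derive anc(b,f) via R1 from anc(b,d), anc(d,f)
round 2: derive anc(d,b) via R1 from anc(d,f), anc(f,b)
round 2: derive anc(f,c) via R1 from anc(f,b), anc(b,c)
round 2: derive anc(f,d) via R1 from anc(f,b), anc(b,d)
round 2: derive anc(h,c) via R1 from anc(h,b), anc(b,c)
round 2: derive anc(h,f) via R1 from anc(h,d), anc(d,f)
round 2: derive anc(i,f) via R1 from anc(i,d), anc(d,f)
round 3: derive anc(b,b) via R1 from anc(b,d), anc(d,b)
round 3: derive anc(d,c) via R1 from anc(d,b), anc(b,c)
round 3: derive anc(d,d) via R1 from anc(d,b), anc(b,d)
round 3: derive anc(f,f) via R1 from anc(f,b), anc(b,f)
round 3: derive anc(i,b) via R1 from anc(i,d), anc(d,b)
round 3: derive anc(i,c) via R1 from anc(i,f), anc(f,c)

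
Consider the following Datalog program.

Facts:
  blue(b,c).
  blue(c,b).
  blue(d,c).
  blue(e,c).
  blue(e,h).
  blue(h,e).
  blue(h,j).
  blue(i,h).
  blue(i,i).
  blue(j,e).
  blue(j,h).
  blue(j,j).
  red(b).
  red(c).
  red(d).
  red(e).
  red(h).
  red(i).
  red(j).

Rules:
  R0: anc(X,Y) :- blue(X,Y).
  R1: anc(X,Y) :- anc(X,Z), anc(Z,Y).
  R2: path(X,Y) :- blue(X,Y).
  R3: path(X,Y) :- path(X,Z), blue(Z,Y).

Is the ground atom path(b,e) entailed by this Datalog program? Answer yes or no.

round 1: derive path(b,c) via R2 from blue(b,c)
round 1: derive path(c,b) via R2 from blue(c,b)
round 1: derive path(d,c) via R2 from blue(d,c)
round 1: derive path(e,c) via R2 from blue(e,c)
round 1: derive path(e,h) via R2 from blue(e,h)
round 1: derive path(h,e) via R2 from blue(h,e)
round 1: derive path(h,j) via R2 from blue(h,j)
round 1: derive path(i,h) via R2 from blue(i,h)
round 1: derive path(i,i) via R2 from blue(i,i)
round 1: derive path(j,e) via R2 from blue(j,e)
round 1: derive path(j,h) via R2 from blue(j,h)
round 1: derive path(j,j) via R2 from blue(j,j)
round 2: derive path(b,b) via R3 from path(b,c), blue(c,b)
round 2: derive path(c,c) via R3 from path(c,b), blue(b,c)
round 2: derive path(d,b) via R3 from path(d,c), blue(c,b)
round 2: derive path(e,b) via R3 from path(e,c), blue(c,b)
round 2: derive path(e,e) via R3 from path(e,h), blue(h,e)
round 2: derive path(e,j) via R3 from path(e,h), blue(h,j)
round 2: derive path(h,c) via R3 from path(h,e), blue(e,c)
round 2: derive path(h,h) via R3 from path(h,e), blue(e,h)
round 2: derive path(i,e) via R3 from path(i,h), blue(h,e)
round 2: derive path(i,j) via R3 from path(i,h), blue(h,j)
round 2: derive path(j,c) via R3 from path(j,e), blue(e,c)
round 3: derive path(h,b) via R3 from path(h,c), blue(c,b)
round 3: derive path(i,c) via R3 from path(i,e), blue(e,c)
round 3: derive path(j,b) via R3 from path(j,c), blue(c,b)
round 4: derive path(i,b) via R3 from path(i,c), blue(c,b)

no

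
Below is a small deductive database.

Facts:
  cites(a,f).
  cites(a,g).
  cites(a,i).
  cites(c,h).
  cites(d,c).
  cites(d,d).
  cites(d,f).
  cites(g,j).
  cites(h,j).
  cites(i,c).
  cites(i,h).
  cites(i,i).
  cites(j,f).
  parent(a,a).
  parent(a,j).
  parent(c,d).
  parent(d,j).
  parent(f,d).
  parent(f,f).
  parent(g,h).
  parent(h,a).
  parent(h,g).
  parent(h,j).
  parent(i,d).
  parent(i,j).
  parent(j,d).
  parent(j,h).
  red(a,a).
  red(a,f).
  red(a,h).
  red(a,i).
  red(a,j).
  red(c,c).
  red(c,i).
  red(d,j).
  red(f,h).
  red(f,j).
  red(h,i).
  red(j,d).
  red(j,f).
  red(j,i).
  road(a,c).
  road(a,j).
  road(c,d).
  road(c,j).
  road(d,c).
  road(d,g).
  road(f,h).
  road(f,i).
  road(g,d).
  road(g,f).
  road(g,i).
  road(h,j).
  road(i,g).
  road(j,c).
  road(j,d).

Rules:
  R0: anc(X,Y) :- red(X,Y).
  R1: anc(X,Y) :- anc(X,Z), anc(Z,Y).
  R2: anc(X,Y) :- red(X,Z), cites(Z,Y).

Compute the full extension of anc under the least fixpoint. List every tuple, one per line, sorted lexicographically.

anc(a,a)
anc(a,c)
anc(a,d)
anc(a,f)
anc(a,g)
anc(a,h)
anc(a,i)
anc(a,j)
anc(c,c)
anc(c,h)
anc(c,i)
anc(d,c)
anc(d,d)
anc(d,f)
anc(d,h)
anc(d,i)
anc(d,j)
anc(f,c)
anc(f,d)
anc(f,f)
anc(f,h)
anc(f,i)
anc(f,j)
anc(h,c)
anc(h,h)
anc(h,i)
anc(j,c)
anc(j,d)
anc(j,f)
anc(j,h)
anc(j,i)
anc(j,j)

round 1: derive anc(a,a) via R0 from red(a,a)
round 1: derive anc(a,f) via R0 from red(a,f)
round 1: derive anc(a,h) via R0 from red(a,h)
round 1: derive anc(a,i) via R0 from red(a,i)
round 1: derive anc(a,j) via R0 from red(a,j)
round 1: derive anc(c,c) via R0 from red(c,c)
round 1: derive anc(c,i) via R0 from red(c,i)
round 1: derive anc(d,j) via R0 from red(d,j)
round 1: derive anc(f,h) via R0 from red(f,h)
round 1: derive anc(f,j) via R0 from red(f,j)
round 1: derive anc(h,i) via R0 from red(h,i)
round 1: derive anc(j,d) via R0 from red(j,d)
round 1: derive anc(j,f) via R0 from red(j,f)
round 1: derive anc(j,i) via R0 from red(j,i)
round 1: derive anc(a,c) via R2 from red(a,i), cites(i,c)
round 1: derive anc(a,g) via R2 from red(a,a), cites(a,g)
round 1: derive anc(c,h) via R2 from red(c,c), cites(c,h)
round 1: derive anc(d,f) via R2 from red(d,j), cites(j,f)
round 1: derive anc(f,f) via R2 from red(f,j), cites(j,f)
round 1: derive anc(h,c) via R2 from red(h,i), cites(i,c)
round 1: derive anc(h,h) via R2 from red(h,i), cites(i,h)
round 1: derive anc(j,c) via R2 from red(j,d), cites(d,c)
round 1: derive anc(j,h) via R2 from red(j,i), cites(i,h)
round 2: derive anc(a,d) via R1 from anc(a,j), anc(j,d)
round 2: derive anc(d,c) via R1 from anc(d,j), anc(j,c)
round 2: derive anc(d,d) via R1 from anc(d,j), anc(j,d)
round 2: derive anc(d,h) via R1 from anc(d,f), anc(f,h)
round 2: derive anc(d,i) via R1 from anc(d,j), anc(j,i)
round 2: derive anc(f,c) via R1 from anc(f,h), anc(h,c)
round 2: derive anc(f,d) via R1 from anc(f,j), anc(j,d)
round 2: derive anc(f,i) via R1 from anc(f,h), anc(h,i)
round 2: derive anc(j,j) via R1 from anc(j,d), anc(d,j)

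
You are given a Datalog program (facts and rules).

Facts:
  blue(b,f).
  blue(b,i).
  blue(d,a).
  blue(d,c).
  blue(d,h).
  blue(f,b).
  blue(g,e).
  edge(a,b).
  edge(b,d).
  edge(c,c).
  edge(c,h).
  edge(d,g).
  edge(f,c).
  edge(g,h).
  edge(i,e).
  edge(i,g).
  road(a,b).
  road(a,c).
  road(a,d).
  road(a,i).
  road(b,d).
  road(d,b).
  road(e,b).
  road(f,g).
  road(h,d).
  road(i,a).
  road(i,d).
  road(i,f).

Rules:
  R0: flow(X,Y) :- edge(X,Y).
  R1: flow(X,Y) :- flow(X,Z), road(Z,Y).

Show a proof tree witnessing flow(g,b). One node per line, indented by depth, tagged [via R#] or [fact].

flow(g,b)  [via R1]
  flow(g,d)  [via R1]
    flow(g,h)  [via R0]
      edge(g,h)  [fact]
    road(h,d)  [fact]
  road(d,b)  [fact]

round 1: derive flow(a,b) via R0 from edge(a,b)
round 1: derive flow(b,d) via R0 from edge(b,d)
round 1: derive flow(c,c) via R0 from edge(c,c)
round 1: derive flow(c,h) via R0 from edge(c,h)
round 1: derive flow(d,g) via R0 from edge(d,g)
round 1: derive flow(f,c) via R0 from edge(f,c)
round 1: derive flow(g,h) via R0 from edge(g,h)
round 1: derive flow(i,e) via R0 from edge(i,e)
round 1: derive flow(i,g) via R0 from edge(i,g)
round 2: derive flow(a,d) via R1 from flow(a,b), road(b,d)
round 2: derive flow(b,b) via R1 from flow(b,d), road(d,b)
round 2: derive flow(c,d) via R1 from flow(c,h), road(h,d)
round 2: derive flow(g,d) via R1 from flow(g,h), road(h,d)
round 2: derive flow(i,b) via R1 from flow(i,e), road(e,b)
round 3: derive flow(c,b) via R1 from flow(c,d), road(d,b)
round 3: derive flow(g,b) via R1 from flow(g,d), road(d,b)
round 3: derive flow(i,d) via R1 from flow(i,b), road(b,d)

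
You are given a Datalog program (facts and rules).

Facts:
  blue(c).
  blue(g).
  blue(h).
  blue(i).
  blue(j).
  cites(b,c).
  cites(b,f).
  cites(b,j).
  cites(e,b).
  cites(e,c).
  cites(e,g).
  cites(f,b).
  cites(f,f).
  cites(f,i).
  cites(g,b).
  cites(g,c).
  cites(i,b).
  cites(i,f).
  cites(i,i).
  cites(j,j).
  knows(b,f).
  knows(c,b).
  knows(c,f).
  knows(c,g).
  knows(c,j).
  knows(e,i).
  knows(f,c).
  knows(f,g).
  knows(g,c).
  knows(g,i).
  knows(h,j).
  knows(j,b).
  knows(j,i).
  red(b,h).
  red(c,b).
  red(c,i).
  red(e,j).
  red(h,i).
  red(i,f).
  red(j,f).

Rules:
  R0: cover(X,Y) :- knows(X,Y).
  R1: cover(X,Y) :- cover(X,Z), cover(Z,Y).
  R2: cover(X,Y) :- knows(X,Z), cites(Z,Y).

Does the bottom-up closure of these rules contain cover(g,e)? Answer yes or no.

no

round 1: derive cover(b,f) via R0 from knows(b,f)
round 1: derive cover(c,b) via R0 from knows(c,b)
round 1: derive cover(c,f) via R0 from knows(c,f)
round 1: derive cover(c,g) via R0 from knows(c,g)
round 1: derive cover(c,j) via R0 from knows(c,j)
round 1: derive cover(e,i) via R0 from knows(e,i)
round 1: derive cover(f,c) via R0 from knows(f,c)
round 1: derive cover(f,g) via R0 from knows(f,g)
round 1: derive cover(g,c) via R0 from knows(g,c)
round 1: derive cover(g,i) via R0 from knows(g,i)
round 1: derive cover(h,j) via R0 from knows(h,j)
round 1: derive cover(j,b) via R0 from knows(j,b)
round 1: derive cover(j,i) via R0 from knows(j,i)
round 1: derive cover(b,b) via R2 from knows(b,f), cites(f,b)
round 1: derive cover(b,i) via R2 from knows(b,f), cites(f,i)
round 1: derive cover(c,c) via R2 from knows(c,b), cites(b,c)
round 1: derive cover(c,i) via R2 from knows(c,f), cites(f,i)
round 1: derive cover(e,b) via R2 from knows(e,i), cites(i,b)
round 1: derive cover(e,f) via R2 from knows(e,i), cites(i,f)
round 1: derive cover(f,b) via R2 from knows(f,g), cites(g,b)
round 1: derive cover(g,b) via R2 from knows(g,i), cites(i,b)
round 1: derive cover(g,f) via R2 from knows(g,i), cites(i,f)
round 1: derive cover(j,c) via R2 from knows(j,b), cites(b,c)
round 1: derive cover(j,f) via R2 from knows(j,b), cites(b,f)
round 1: derive cover(j,j) via R2 from knows(j,b), cites(b,j)
round 2: derive cover(b,c) via R1 from cover(b,f), cover(f,c)
round 2: derive cover(b,g) via R1 from cover(b,f), cover(f,g)
round 2: derive cover(e,c) via R1 from cover(e,f), cover(f,c)
round 2: derive cover(e,g) via R1 from cover(e,f), cover(f,g)
round 2: derive cover(f,f) via R1 from cover(f,b), cover(b,f)
round 2: derive cover(f,i) via R1 from cover(f,b), cover(b,i)
round 2: derive cover(f,j) via R1 from cover(f,c), cover(c,j)
round 2: derive cover(g,g) via R1 from cover(g,c), cover(c,g)
round 2: derive cover(g,j) via R1 from cover(g,c), cover(c,j)
round 2: derive cover(h,b) via R1 from cover(h,j), cover(j,b)
round 2: derive cover(h,c) via R1 from cover(h,j), cover(j,c)
round 2: derive cover(h,f) via R1 from cover(h,j), cover(j,f)
round 2: derive cover(h,i) via R1 from cover(h,j), cover(j,i)
round 2: derive cover(j,g) via R1 from cover(j,c), cover(c,g)
round 3: derive cover(b,j) via R1 from cover(b,c), cover(c,j)
round 3: derive cover(e,j) via R1 from cover(e,c), cover(c,j)
round 3: derive cover(h,g) via R1 from cover(h,b), cover(b,g)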